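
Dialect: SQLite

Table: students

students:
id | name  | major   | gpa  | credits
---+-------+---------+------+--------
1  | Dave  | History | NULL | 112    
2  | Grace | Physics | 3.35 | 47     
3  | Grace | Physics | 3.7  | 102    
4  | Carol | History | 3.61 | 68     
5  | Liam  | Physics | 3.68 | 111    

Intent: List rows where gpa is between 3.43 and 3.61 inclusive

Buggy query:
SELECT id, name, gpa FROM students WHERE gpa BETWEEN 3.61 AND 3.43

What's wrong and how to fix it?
Bug: BETWEEN expects the lower bound first; with 3.61 AND 3.43 the range is empty

Fix: Write BETWEEN 3.43 AND 3.61

Corrected query:
SELECT id, name, gpa FROM students WHERE gpa BETWEEN 3.43 AND 3.61

Result:
id | name  | gpa 
---+-------+-----
4  | Carol | 3.61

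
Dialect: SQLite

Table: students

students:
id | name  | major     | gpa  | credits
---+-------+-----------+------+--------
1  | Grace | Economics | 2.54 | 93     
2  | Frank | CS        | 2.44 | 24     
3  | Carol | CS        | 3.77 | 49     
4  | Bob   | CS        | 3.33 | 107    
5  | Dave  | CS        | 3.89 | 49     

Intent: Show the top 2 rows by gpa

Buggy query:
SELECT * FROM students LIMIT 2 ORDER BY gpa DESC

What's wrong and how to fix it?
Bug: LIMIT must come after ORDER BY

Fix: Sort with ORDER BY, then apply LIMIT

Corrected query:
SELECT * FROM students ORDER BY gpa DESC LIMIT 2

Result:
id | name  | major | gpa  | credits
---+-------+-------+------+--------
5  | Dave  | CS    | 3.89 | 49     
3  | Carol | CS    | 3.77 | 49     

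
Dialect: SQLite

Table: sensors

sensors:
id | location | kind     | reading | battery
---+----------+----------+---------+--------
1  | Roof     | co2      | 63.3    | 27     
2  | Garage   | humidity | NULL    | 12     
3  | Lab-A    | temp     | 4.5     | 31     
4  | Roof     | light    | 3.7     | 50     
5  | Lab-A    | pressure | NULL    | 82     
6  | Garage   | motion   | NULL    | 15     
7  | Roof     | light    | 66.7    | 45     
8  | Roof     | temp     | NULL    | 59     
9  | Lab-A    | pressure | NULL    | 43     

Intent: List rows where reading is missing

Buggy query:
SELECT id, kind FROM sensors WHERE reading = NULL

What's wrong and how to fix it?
Bug: '= NULL' is always unknown in SQL three-valued logic, so no rows match

Fix: Use IS NULL to test for NULL

Corrected query:
SELECT id, kind FROM sensors WHERE reading IS NULL

Result:
id | kind    
---+---------
2  | humidity
5  | pressure
6  | motion  
8  | temp    
9  | pressure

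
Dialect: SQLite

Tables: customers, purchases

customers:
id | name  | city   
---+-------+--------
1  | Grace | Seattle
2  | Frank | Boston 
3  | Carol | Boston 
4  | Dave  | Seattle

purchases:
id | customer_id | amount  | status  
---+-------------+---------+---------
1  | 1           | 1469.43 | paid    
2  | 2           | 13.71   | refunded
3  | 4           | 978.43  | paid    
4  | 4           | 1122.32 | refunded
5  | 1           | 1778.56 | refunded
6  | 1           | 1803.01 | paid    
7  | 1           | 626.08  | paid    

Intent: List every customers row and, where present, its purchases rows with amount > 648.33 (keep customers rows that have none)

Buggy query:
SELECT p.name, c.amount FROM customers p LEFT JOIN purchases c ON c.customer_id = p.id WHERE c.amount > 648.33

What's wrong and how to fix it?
Bug: A WHERE condition on the right-hand table after LEFT JOIN drops unmatched parents

Fix: Put 'c.amount > 648.33' in the JOIN's ON clause instead of WHERE

Corrected query:
SELECT p.name, c.amount FROM customers p LEFT JOIN purchases c ON c.customer_id = p.id AND c.amount > 648.33

Result:
name  | amount 
------+--------
Grace | 1469.43
Grace | 1778.56
Grace | 1803.01
Frank | NULL   
Carol | NULL   
Dave  | 978.43 
Dave  | 1122.32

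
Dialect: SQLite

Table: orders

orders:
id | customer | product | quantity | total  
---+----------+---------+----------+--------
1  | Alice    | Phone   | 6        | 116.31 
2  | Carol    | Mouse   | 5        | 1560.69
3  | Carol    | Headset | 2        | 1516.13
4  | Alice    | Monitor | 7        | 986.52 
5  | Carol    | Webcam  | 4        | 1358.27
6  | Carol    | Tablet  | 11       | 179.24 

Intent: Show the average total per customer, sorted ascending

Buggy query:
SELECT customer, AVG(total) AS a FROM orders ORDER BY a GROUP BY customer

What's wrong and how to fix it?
Bug: ORDER BY appears before GROUP BY; SQL clause order requires GROUP BY first

Fix: Move ORDER BY to the end, after GROUP BY

Corrected query:
SELECT customer, AVG(total) AS a FROM orders GROUP BY customer ORDER BY a

Result:
customer | a        
---------+----------
Alice    | 551.415  
Carol    | 1153.5825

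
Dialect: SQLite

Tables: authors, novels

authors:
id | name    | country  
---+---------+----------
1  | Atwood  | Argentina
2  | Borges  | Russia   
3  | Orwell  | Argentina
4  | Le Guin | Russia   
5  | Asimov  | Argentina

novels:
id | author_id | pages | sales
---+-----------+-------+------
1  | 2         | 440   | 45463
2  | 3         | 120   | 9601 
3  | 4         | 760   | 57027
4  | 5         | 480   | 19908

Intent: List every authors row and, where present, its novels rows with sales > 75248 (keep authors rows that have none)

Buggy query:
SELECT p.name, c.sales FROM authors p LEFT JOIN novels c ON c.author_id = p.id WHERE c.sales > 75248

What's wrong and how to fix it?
Bug: A WHERE condition on the right-hand table after LEFT JOIN drops unmatched parents

Fix: Move the right-table condition into the ON clause so unmatched parents are kept

Corrected query:
SELECT p.name, c.sales FROM authors p LEFT JOIN novels c ON c.author_id = p.id AND c.sales > 75248

Result:
name    | sales
--------+------
Atwood  | NULL 
Borges  | NULL 
Orwell  | NULL 
Le Guin | NULL 
Asimov  | NULL 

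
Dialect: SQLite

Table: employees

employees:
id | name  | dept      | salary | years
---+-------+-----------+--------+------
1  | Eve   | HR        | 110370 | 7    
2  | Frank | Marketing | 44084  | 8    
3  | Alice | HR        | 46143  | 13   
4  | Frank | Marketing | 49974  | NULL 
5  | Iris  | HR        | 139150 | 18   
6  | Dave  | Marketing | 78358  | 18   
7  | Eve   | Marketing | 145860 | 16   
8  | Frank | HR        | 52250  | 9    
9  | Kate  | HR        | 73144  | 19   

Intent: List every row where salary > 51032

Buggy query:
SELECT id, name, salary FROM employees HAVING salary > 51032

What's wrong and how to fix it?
Bug: This is a non-aggregate query (no GROUP BY, no aggregates), so in SQLite the HAVING clause is invalid here; a row-level condition belongs in WHERE

Fix: Use WHERE for row-level filtering

Corrected query:
SELECT id, name, salary FROM employees WHERE salary > 51032

Result:
id | name  | salary
---+-------+-------
1  | Eve   | 110370
5  | Iris  | 139150
6  | Dave  | 78358 
7  | Eve   | 145860
8  | Frank | 52250 
9  | Kate  | 73144 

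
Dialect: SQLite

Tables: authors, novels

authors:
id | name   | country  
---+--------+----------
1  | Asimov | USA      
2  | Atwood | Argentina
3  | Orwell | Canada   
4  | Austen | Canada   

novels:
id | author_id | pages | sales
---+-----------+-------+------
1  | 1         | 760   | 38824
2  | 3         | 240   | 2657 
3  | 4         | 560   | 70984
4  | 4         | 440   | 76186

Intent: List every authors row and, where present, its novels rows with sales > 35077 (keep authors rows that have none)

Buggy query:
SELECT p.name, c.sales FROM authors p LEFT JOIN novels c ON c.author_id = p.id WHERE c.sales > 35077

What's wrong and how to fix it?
Bug: A WHERE condition on the right-hand table after LEFT JOIN drops unmatched parents

Fix: Move the right-table condition into the ON clause so unmatched parents are kept

Corrected query:
SELECT p.name, c.sales FROM authors p LEFT JOIN novels c ON c.author_id = p.id AND c.sales > 35077

Result:
name   | sales
-------+------
Asimov | 38824
Atwood | NULL 
Orwell | NULL 
Austen | 70984
Austen | 76186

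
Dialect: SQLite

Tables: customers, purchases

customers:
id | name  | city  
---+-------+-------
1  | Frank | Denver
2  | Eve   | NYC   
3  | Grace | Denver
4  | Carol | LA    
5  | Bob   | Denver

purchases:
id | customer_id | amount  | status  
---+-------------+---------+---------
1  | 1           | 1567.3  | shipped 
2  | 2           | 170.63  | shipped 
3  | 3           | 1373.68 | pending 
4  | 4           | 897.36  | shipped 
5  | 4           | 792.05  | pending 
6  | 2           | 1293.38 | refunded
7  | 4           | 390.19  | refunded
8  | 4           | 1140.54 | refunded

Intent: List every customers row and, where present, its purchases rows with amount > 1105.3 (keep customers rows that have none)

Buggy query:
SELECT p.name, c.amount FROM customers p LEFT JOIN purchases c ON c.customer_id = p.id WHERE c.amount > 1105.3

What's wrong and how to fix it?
Bug: A WHERE condition on the right-hand table after LEFT JOIN drops unmatched parents

Fix: Put 'c.amount > 1105.3' in the JOIN's ON clause instead of WHERE

Corrected query:
SELECT p.name, c.amount FROM customers p LEFT JOIN purchases c ON c.customer_id = p.id AND c.amount > 1105.3

Result:
name  | amount 
------+--------
Frank | 1567.3 
Eve   | 1293.38
Grace | 1373.68
Carol | 1140.54
Bob   | NULL   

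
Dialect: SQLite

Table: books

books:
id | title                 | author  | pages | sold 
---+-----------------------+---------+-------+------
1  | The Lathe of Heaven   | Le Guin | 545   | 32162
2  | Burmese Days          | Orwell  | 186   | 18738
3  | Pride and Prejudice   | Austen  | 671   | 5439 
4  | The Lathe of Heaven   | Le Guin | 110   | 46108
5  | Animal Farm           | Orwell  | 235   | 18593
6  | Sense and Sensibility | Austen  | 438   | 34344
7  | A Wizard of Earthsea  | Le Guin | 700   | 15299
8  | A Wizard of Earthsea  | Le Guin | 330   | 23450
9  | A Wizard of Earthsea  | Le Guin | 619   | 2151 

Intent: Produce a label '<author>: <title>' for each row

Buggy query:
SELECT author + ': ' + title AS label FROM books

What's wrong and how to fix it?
Bug: '+' is numeric addition; on text columns SQLite converts them to 0 instead of concatenating

Fix: Replace + with || to concatenate text

Corrected query:
SELECT author || ': ' || title AS label FROM books

Result:
label                        
-----------------------------
Le Guin: The Lathe of Heaven 
Orwell: Burmese Days         
Austen: Pride and Prejudice  
Le Guin: The Lathe of Heaven 
Orwell: Animal Farm          
Austen: Sense and Sensibility
Le Guin: A Wizard of Earthsea
Le Guin: A Wizard of Earthsea
Le Guin: A Wizard of Earthsea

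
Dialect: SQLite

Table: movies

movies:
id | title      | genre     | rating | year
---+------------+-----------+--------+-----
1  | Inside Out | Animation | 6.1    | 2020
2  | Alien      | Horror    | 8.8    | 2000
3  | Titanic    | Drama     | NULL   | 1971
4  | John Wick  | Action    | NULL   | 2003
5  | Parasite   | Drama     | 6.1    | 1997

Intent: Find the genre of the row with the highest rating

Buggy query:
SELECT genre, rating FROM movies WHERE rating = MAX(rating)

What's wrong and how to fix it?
Bug: WHERE is evaluated per row; an aggregate over the whole table isn't defined there

Fix: Use a subquery: WHERE rating = (SELECT MAX(rating) FROM movies)

Corrected query:
SELECT genre, rating FROM movies WHERE rating = (SELECT MAX(rating) FROM movies)

Result:
genre  | rating
-------+-------
Horror | 8.8   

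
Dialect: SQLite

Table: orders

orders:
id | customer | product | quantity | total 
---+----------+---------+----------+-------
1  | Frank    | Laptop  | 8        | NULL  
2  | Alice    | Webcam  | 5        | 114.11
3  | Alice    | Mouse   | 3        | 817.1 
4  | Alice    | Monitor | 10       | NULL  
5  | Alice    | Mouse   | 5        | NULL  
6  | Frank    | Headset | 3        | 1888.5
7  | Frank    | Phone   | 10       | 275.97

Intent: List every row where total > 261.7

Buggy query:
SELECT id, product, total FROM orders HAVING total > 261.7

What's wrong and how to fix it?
Bug: This is a non-aggregate query (no GROUP BY, no aggregates), so in SQLite the HAVING clause is invalid here; a row-level condition belongs in WHERE

Fix: Replace HAVING with WHERE since the condition applies to individual rows

Corrected query:
SELECT id, product, total FROM orders WHERE total > 261.7

Result:
id | product | total 
---+---------+-------
3  | Mouse   | 817.1 
6  | Headset | 1888.5
7  | Phone   | 275.97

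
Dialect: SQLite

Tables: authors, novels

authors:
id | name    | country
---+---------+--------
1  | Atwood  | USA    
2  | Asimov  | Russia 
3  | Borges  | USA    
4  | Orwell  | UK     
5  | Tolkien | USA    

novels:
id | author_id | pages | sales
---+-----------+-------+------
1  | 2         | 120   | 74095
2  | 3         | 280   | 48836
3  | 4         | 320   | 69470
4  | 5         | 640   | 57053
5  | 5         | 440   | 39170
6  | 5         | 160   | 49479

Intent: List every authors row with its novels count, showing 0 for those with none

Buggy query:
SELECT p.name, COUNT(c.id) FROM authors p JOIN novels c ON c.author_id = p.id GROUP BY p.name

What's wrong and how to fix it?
Bug: An inner join excludes parents with zero children

Fix: Use LEFT JOIN so parents without children still appear (COUNT(c.id) gives 0)

Corrected query:
SELECT p.name, COUNT(c.id) FROM authors p LEFT JOIN novels c ON c.author_id = p.id GROUP BY p.name

Result:
name    | COUNT(c.id)
--------+------------
Asimov  | 1          
Atwood  | 0          
Borges  | 1          
Orwell  | 1          
Tolkien | 3          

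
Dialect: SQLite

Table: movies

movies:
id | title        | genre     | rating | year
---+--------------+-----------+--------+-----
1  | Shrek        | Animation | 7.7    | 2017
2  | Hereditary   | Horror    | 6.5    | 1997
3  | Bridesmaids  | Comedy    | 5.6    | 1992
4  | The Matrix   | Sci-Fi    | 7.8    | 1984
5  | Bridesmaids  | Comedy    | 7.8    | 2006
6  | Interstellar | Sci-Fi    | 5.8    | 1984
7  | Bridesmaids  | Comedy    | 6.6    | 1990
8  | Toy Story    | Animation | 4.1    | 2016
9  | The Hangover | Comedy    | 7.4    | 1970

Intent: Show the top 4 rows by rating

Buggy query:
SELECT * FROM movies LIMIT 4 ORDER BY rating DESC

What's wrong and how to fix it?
Bug: LIMIT must come after ORDER BY

Fix: Swap the clauses: ORDER BY first, then LIMIT

Corrected query:
SELECT * FROM movies ORDER BY rating DESC LIMIT 4

Result:
id | title        | genre     | rating | year
---+--------------+-----------+--------+-----
4  | The Matrix   | Sci-Fi    | 7.8    | 1984
5  | Bridesmaids  | Comedy    | 7.8    | 2006
1  | Shrek        | Animation | 7.7    | 2017
9  | The Hangover | Comedy    | 7.4    | 1970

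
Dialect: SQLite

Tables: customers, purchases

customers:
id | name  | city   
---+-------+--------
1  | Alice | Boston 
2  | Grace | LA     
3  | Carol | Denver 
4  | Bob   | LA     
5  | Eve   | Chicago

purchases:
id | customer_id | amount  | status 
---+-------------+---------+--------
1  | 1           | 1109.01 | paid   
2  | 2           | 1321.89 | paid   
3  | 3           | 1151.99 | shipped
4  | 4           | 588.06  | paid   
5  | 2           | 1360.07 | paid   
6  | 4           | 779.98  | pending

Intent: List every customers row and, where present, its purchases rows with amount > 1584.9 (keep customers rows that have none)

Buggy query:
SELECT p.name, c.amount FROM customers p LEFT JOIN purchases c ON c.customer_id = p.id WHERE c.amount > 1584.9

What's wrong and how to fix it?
Bug: Filtering c.amount in WHERE discards the NULL rows produced by LEFT JOIN, turning it into an inner join

Fix: Move the right-table condition into the ON clause so unmatched parents are kept

Corrected query:
SELECT p.name, c.amount FROM customers p LEFT JOIN purchases c ON c.customer_id = p.id AND c.amount > 1584.9

Result:
name  | amount
------+-------
Alice | NULL  
Grace | NULL  
Carol | NULL  
Bob   | NULL  
Eve   | NULL  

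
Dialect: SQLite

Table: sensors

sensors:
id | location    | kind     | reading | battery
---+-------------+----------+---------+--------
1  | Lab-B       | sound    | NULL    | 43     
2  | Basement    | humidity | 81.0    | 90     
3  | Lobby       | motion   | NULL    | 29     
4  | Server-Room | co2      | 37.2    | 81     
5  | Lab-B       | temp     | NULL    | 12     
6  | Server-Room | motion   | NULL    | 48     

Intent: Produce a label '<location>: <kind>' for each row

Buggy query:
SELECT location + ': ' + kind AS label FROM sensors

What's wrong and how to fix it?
Bug: '+' is numeric addition; on text columns SQLite converts them to 0 instead of concatenating

Fix: Use the || operator for string concatenation

Corrected query:
SELECT location || ': ' || kind AS label FROM sensors

Result:
label              
-------------------
Lab-B: sound       
Basement: humidity 
Lobby: motion      
Server-Room: co2   
Lab-B: temp        
Server-Room: motion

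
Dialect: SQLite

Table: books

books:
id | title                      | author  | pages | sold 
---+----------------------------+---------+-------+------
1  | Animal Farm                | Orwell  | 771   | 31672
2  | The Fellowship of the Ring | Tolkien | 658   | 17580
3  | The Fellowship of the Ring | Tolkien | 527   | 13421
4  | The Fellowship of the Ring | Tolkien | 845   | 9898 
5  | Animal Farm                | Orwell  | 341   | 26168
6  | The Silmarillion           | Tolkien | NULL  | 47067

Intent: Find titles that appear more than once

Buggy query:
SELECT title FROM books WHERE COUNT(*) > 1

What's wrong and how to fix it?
Bug: COUNT(*) is an aggregate and cannot be used in WHERE

Fix: GROUP BY title, then filter groups with HAVING COUNT(*) > 1

Corrected query:
SELECT title FROM books GROUP BY title HAVING COUNT(*) > 1

Result:
title                     
--------------------------
Animal Farm               
The Fellowship of the Ring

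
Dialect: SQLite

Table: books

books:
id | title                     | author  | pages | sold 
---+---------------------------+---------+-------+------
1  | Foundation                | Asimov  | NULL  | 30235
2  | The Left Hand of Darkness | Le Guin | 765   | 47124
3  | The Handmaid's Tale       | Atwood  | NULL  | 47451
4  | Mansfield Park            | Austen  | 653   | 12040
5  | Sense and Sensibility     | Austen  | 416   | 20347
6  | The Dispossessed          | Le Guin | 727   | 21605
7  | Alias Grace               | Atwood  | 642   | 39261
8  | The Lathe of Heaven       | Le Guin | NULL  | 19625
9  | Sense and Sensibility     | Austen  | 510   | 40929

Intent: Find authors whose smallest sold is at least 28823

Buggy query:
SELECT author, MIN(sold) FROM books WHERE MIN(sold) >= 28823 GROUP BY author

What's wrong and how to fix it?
Bug: Aggregates like MIN are computed per group after WHERE runs

Fix: Use HAVING for the per-group MIN condition

Corrected query:
SELECT author, MIN(sold) FROM books GROUP BY author HAVING MIN(sold) >= 28823

Result:
author | MIN(sold)
-------+----------
Asimov | 30235    
Atwood | 39261    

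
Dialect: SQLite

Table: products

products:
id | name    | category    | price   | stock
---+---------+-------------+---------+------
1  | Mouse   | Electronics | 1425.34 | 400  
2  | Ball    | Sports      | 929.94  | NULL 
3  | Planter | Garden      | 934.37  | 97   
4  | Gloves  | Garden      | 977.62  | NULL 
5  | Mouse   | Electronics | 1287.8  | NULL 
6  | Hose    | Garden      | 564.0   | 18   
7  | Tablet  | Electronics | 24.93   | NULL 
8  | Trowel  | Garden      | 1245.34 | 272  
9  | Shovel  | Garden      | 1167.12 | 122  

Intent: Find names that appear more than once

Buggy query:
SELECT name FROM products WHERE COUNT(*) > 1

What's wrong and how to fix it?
Bug: WHERE can't reference COUNT(*); aggregates are computed after WHERE

Fix: GROUP BY name, then filter groups with HAVING COUNT(*) > 1

Corrected query:
SELECT name FROM products GROUP BY name HAVING COUNT(*) > 1

Result:
name 
-----
Mouse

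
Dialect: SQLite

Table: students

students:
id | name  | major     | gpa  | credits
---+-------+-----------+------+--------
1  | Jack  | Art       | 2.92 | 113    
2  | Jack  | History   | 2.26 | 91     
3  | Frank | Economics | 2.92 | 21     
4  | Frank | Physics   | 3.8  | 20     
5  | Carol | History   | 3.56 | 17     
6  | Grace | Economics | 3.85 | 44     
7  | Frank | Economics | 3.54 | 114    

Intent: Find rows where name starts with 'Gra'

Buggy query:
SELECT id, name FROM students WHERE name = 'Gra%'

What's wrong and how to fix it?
Bug: '=' compares the literal string including the % character; pattern matching needs LIKE

Fix: Replace '=' with LIKE so 'Gra%' is treated as a pattern

Corrected query:
SELECT id, name FROM students WHERE name LIKE 'Gra%'

Result:
id | name 
---+------
6  | Grace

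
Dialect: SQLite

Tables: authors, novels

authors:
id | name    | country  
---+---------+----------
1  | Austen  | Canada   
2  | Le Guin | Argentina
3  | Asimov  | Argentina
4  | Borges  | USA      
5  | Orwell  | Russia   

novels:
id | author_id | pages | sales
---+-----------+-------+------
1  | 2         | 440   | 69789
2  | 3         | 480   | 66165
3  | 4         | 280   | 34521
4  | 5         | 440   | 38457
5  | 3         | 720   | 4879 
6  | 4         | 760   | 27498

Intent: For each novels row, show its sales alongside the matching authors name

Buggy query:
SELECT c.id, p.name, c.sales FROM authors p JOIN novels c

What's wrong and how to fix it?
Bug: Missing join condition: each novels row is matched to all authors rows instead of just its own

Fix: Add ON c.author_id = p.id to the JOIN

Corrected query:
SELECT c.id, p.name, c.sales FROM authors p JOIN novels c ON c.author_id = p.id

Result:
id | name    | sales
---+---------+------
1  | Le Guin | 69789
2  | Asimov  | 66165
3  | Borges  | 34521
4  | Orwell  | 38457
5  | Asimov  | 4879 
6  | Borges  | 27498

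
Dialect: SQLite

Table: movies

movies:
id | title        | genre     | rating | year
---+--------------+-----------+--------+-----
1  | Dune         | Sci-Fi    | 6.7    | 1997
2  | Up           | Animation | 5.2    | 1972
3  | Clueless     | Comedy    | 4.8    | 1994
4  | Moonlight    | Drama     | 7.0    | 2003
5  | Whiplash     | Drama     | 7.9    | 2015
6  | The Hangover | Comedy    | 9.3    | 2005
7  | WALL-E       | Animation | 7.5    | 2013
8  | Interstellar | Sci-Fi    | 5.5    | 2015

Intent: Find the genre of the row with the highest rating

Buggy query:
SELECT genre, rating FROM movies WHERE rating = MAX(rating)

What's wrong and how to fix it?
Bug: MAX(rating) is an aggregate and cannot be used directly in WHERE

Fix: Wrap MAX in a scalar subquery so WHERE compares against a single value

Corrected query:
SELECT genre, rating FROM movies WHERE rating = (SELECT MAX(rating) FROM movies)

Result:
genre  | rating
-------+-------
Comedy | 9.3   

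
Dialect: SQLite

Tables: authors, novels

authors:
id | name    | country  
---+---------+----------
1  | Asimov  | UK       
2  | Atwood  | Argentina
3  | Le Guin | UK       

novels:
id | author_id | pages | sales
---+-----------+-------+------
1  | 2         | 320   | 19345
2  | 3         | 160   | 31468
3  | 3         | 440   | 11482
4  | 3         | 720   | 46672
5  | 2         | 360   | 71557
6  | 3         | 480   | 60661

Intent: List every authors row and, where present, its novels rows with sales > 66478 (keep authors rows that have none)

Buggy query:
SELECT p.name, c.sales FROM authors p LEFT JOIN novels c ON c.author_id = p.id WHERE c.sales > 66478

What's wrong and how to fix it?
Bug: Filtering c.sales in WHERE discards the NULL rows produced by LEFT JOIN, turning it into an inner join

Fix: Move the right-table condition into the ON clause so unmatched parents are kept

Corrected query:
SELECT p.name, c.sales FROM authors p LEFT JOIN novels c ON c.author_id = p.id AND c.sales > 66478

Result:
name    | sales
--------+------
Asimov  | NULL 
Atwood  | 71557
Le Guin | NULL 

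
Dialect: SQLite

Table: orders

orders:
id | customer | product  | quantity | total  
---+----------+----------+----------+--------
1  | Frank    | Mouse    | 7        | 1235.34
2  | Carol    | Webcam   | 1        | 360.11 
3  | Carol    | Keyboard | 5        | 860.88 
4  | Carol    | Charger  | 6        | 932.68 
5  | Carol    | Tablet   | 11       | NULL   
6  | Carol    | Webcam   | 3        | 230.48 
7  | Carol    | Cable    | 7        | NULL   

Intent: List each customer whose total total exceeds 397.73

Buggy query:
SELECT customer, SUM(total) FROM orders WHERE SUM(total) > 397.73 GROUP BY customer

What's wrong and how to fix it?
Bug: WHERE runs before GROUP BY, so aggregates aren't available there

Fix: Use HAVING (which filters groups after aggregation) instead of WHERE

Corrected query:
SELECT customer, SUM(total) FROM orders GROUP BY customer HAVING SUM(total) > 397.73

Result:
customer | SUM(total)
---------+-----------
Carol    | 2384.15   
Frank    | 1235.34   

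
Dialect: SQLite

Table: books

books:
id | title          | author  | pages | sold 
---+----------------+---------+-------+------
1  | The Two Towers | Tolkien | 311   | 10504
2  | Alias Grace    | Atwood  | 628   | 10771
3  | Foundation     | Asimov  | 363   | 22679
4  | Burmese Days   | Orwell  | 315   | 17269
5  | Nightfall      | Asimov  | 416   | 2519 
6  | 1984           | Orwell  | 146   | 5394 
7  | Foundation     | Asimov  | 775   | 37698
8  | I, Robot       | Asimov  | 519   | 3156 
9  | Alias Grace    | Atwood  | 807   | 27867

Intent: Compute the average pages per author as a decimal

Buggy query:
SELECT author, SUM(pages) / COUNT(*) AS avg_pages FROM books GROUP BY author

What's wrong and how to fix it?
Bug: Both operands are integers, so '/' performs integer division and truncates

Fix: Multiply by 1.0 (or CAST to REAL) to force floating-point division

Corrected query:
SELECT author, SUM(pages) * 1.0 / COUNT(*) AS avg_pages FROM books GROUP BY author

Result:
author  | avg_pages
--------+----------
Asimov  | 518.25   
Atwood  | 717.5    
Orwell  | 230.5    
Tolkien | 311      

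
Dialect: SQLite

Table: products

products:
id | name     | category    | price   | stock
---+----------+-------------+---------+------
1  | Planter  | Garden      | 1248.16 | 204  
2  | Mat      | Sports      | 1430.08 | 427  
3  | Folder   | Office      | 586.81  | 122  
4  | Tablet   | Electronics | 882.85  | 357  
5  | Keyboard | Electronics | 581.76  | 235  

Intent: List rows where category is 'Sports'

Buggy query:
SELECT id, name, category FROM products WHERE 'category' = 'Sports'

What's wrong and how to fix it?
Bug: 'category' in single quotes is a string literal, not the column; the comparison is literal-vs-literal and never true

Fix: Reference the column as category without single quotes

Corrected query:
SELECT id, name, category FROM products WHERE category = 'Sports'

Result:
id | name | category
---+------+---------
2  | Mat  | Sports  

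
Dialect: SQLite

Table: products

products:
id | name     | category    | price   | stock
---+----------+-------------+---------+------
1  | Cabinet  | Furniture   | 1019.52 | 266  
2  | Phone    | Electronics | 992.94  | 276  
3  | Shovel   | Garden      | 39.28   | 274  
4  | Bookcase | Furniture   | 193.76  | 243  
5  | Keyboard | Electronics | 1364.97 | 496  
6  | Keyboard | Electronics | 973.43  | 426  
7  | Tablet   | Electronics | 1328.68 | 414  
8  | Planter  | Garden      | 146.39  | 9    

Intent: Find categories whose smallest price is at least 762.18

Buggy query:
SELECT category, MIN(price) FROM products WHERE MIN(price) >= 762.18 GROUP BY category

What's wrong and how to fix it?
Bug: Aggregates like MIN are computed per group after WHERE runs

Fix: Use HAVING for the per-group MIN condition

Corrected query:
SELECT category, MIN(price) FROM products GROUP BY category HAVING MIN(price) >= 762.18

Result:
category    | MIN(price)
------------+-----------
Electronics | 973.43    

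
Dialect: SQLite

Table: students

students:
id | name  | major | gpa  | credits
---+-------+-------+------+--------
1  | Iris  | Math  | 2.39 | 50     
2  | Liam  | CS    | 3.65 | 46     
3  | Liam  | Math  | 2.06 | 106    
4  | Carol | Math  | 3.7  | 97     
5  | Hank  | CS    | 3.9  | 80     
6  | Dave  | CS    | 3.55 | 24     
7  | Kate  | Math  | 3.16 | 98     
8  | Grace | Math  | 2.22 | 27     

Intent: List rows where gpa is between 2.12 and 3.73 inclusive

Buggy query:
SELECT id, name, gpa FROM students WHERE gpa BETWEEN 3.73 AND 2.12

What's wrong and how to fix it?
Bug: The bounds are reversed; BETWEEN a AND b requires a <= b to match anything

Fix: Swap the bounds so the smaller value comes first

Corrected query:
SELECT id, name, gpa FROM students WHERE gpa BETWEEN 2.12 AND 3.73

Result:
id | name  | gpa 
---+-------+-----
1  | Iris  | 2.39
2  | Liam  | 3.65
4  | Carol | 3.7 
6  | Dave  | 3.55
7  | Kate  | 3.16
8  | Grace | 2.22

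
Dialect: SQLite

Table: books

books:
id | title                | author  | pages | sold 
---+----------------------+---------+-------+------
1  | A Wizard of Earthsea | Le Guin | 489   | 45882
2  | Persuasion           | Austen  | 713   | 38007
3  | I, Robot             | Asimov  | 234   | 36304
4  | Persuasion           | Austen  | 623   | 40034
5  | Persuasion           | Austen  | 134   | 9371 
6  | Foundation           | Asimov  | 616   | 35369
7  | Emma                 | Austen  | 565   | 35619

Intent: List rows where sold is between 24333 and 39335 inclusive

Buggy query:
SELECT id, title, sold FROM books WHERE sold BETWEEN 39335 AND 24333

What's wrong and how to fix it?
Bug: The bounds are reversed; BETWEEN a AND b requires a <= b to match anything

Fix: Swap the bounds so the smaller value comes first

Corrected query:
SELECT id, title, sold FROM books WHERE sold BETWEEN 24333 AND 39335

Result:
id | title      | sold 
---+------------+------
2  | Persuasion | 38007
3  | I, Robot   | 36304
6  | Foundation | 35369
7  | Emma       | 35619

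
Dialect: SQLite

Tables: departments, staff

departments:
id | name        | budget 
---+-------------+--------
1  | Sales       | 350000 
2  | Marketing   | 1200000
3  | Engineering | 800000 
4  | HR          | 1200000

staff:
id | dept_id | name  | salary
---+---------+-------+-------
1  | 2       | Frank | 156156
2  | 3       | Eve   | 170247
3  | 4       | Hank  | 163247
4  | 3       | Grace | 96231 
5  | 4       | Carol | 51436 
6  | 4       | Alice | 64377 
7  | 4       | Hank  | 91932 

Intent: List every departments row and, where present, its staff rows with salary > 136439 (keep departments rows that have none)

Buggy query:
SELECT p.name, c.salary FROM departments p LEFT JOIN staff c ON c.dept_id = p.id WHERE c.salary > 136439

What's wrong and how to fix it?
Bug: A WHERE condition on the right-hand table after LEFT JOIN drops unmatched parents

Fix: Move the right-table condition into the ON clause so unmatched parents are kept

Corrected query:
SELECT p.name, c.salary FROM departments p LEFT JOIN staff c ON c.dept_id = p.id AND c.salary > 136439

Result:
name        | salary
------------+-------
Sales       | NULL  
Marketing   | 156156
Engineering | 170247
HR          | 163247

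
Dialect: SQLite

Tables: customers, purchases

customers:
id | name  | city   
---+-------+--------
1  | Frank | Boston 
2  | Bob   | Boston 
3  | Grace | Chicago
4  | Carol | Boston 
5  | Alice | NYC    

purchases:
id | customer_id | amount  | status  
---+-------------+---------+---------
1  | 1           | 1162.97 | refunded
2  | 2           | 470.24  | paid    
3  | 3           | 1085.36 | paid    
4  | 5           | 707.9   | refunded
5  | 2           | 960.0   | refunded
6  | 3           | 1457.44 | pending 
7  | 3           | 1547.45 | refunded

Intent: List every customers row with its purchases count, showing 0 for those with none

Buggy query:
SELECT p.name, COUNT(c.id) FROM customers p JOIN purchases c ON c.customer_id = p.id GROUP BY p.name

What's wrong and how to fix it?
Bug: INNER JOIN drops customers rows that have no matching purchases rows

Fix: Use LEFT JOIN so parents without children still appear (COUNT(c.id) gives 0)

Corrected query:
SELECT p.name, COUNT(c.id) FROM customers p LEFT JOIN purchases c ON c.customer_id = p.id GROUP BY p.name

Result:
name  | COUNT(c.id)
------+------------
Alice | 1          
Bob   | 2          
Carol | 0          
Frank | 1          
Grace | 3          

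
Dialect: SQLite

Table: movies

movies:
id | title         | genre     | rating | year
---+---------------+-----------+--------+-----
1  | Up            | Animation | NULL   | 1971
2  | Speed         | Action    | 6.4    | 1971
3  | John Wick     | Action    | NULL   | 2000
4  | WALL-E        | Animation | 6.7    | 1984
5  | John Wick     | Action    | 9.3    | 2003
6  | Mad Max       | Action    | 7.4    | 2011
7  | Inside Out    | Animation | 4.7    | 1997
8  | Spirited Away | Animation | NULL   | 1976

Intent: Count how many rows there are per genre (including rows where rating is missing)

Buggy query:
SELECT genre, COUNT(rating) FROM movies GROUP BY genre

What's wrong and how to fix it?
Bug: COUNT(column) counts non-NULL values only; rows with NULL rating aren't counted

Fix: Use COUNT(*) to count all rows regardless of NULL

Corrected query:
SELECT genre, COUNT(*) FROM movies GROUP BY genre

Result:
genre     | COUNT(*)
----------+---------
Action    | 4       
Animation | 4       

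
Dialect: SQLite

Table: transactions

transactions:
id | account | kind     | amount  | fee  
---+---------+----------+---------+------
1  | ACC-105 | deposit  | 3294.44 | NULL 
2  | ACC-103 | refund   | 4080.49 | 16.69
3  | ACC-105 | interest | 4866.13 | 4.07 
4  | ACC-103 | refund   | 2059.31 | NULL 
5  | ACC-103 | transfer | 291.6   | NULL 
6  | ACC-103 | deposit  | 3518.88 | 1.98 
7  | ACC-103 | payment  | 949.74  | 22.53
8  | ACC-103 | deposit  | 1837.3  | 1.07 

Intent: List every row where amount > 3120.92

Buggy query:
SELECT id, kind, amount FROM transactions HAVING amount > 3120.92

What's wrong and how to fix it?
Bug: This is a non-aggregate query (no GROUP BY, no aggregates), so in SQLite the HAVING clause is invalid here; a row-level condition belongs in WHERE

Fix: Replace HAVING with WHERE since the condition applies to individual rows

Corrected query:
SELECT id, kind, amount FROM transactions WHERE amount > 3120.92

Result:
id | kind     | amount 
---+----------+--------
1  | deposit  | 3294.44
2  | refund   | 4080.49
3  | interest | 4866.13
6  | deposit  | 3518.88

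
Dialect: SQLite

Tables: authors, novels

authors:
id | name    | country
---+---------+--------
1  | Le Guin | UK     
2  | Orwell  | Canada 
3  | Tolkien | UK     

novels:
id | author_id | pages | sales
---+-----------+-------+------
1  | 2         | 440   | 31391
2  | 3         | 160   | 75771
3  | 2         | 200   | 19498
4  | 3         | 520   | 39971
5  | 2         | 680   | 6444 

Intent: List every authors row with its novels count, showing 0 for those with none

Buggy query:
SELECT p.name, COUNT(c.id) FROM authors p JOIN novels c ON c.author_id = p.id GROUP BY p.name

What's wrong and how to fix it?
Bug: An inner join excludes parents with zero children

Fix: Switch to LEFT JOIN to retain unmatched parent rows

Corrected query:
SELECT p.name, COUNT(c.id) FROM authors p LEFT JOIN novels c ON c.author_id = p.id GROUP BY p.name

Result:
name    | COUNT(c.id)
--------+------------
Le Guin | 0          
Orwell  | 3          
Tolkien | 2          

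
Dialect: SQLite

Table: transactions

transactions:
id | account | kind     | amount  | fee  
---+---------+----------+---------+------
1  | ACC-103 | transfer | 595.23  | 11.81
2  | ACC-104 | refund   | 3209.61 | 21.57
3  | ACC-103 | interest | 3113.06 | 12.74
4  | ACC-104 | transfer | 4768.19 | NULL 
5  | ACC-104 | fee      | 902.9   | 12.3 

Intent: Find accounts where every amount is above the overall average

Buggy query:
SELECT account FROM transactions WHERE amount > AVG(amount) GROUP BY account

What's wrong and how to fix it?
Bug: WHERE evaluates per row before aggregation, so AVG() is unavailable

Fix: Use a subquery for AVG and a HAVING MIN(...) filter so the condition holds for every row in the group

Corrected query:
SELECT account FROM transactions GROUP BY account HAVING MIN(amount) > (SELECT AVG(amount) FROM transactions)

Result:
(no rows)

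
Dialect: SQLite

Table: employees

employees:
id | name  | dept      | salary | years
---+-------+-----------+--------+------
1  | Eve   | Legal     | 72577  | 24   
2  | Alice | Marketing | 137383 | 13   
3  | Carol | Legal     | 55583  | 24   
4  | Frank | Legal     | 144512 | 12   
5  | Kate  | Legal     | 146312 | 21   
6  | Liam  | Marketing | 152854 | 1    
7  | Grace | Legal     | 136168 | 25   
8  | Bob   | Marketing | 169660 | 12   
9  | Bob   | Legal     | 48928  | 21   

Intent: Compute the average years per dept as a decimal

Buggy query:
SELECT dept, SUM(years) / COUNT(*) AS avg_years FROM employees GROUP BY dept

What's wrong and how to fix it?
Bug: SUM(years) and COUNT(*) are both integers; the division truncates the fractional part

Fix: Cast one side to REAL so the division keeps the fractional part

Corrected query:
SELECT dept, SUM(years) * 1.0 / COUNT(*) AS avg_years FROM employees GROUP BY dept

Result:
dept      | avg_years
----------+----------
Legal     | 21.166667
Marketing | 8.666667 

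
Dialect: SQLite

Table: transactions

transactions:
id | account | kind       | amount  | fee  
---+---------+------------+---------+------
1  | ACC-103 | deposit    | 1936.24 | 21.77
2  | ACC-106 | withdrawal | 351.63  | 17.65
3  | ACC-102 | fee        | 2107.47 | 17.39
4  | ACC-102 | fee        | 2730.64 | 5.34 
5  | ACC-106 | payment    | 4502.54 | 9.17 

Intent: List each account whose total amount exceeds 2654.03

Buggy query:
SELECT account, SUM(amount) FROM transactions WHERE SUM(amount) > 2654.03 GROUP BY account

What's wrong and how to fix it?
Bug: SUM(amount) is an aggregate, but WHERE filters rows before aggregation

Fix: Use HAVING (which filters groups after aggregation) instead of WHERE

Corrected query:
SELECT account, SUM(amount) FROM transactions GROUP BY account HAVING SUM(amount) > 2654.03

Result:
account | SUM(amount)
--------+------------
ACC-102 | 4838.11    
ACC-106 | 4854.17    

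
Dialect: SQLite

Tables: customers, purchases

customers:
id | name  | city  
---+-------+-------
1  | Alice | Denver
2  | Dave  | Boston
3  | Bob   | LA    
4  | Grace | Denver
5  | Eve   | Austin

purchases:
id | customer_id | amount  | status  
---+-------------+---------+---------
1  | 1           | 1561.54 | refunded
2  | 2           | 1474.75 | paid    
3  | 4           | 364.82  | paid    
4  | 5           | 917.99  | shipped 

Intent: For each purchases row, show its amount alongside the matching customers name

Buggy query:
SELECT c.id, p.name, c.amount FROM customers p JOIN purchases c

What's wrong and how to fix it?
Bug: Missing join condition: each purchases row is matched to all customers rows instead of just its own

Fix: Specify the join condition linking the foreign key to the parent id

Corrected query:
SELECT c.id, p.name, c.amount FROM customers p JOIN purchases c ON c.customer_id = p.id

Result:
id | name  | amount 
---+-------+--------
1  | Alice | 1561.54
2  | Dave  | 1474.75
3  | Grace | 364.82 
4  | Eve   | 917.99 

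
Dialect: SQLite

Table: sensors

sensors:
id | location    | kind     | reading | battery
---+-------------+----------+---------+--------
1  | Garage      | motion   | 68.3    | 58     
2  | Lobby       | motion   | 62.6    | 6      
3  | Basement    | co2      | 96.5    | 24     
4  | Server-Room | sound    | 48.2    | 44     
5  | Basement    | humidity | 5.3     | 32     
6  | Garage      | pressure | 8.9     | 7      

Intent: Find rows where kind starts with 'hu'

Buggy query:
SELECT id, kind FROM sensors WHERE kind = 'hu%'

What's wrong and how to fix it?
Bug: '=' compares the literal string including the % character; pattern matching needs LIKE

Fix: Use LIKE for wildcard pattern matching

Corrected query:
SELECT id, kind FROM sensors WHERE kind LIKE 'hu%'

Result:
id | kind    
---+---------
5  | humidity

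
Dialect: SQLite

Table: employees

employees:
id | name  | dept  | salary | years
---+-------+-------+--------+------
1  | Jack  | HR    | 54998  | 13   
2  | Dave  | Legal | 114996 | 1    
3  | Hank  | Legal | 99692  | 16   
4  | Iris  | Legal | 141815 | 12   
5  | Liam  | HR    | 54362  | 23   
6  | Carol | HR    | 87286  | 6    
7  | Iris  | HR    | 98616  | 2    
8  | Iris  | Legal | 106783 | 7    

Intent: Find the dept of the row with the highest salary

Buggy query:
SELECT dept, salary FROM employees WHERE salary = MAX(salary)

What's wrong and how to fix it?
Bug: WHERE is evaluated per row; an aggregate over the whole table isn't defined there

Fix: Use a subquery: WHERE salary = (SELECT MAX(salary) FROM employees)

Corrected query:
SELECT dept, salary FROM employees WHERE salary = (SELECT MAX(salary) FROM employees)

Result:
dept  | salary
------+-------
Legal | 141815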